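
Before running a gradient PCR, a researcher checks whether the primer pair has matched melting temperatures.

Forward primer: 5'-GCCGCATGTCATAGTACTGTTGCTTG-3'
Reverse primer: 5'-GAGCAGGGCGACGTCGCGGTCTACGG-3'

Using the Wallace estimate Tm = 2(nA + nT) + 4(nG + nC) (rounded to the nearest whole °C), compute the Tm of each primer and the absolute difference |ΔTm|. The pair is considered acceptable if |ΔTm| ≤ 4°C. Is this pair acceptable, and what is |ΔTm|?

Forward: A=4 T=9 G=7 C=6 → Tm = 2·13 + 4·13 = 78°C.
Reverse: A=4 T=3 G=12 C=7 → Tm = 2·7 + 4·19 = 90°C.
|ΔTm| = |78 − 90| = 12°C, > 4°C.

|ΔTm| = 12°C; the pair is not acceptable.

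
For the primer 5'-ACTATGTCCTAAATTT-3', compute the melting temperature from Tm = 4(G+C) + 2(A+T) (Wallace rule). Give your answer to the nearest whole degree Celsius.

Base counts: A=5, T=7, G=1, C=3 (length 16).
Tm = 2·(5+7) + 4·(1+3) = 2·12 + 4·4 = 24 + 16 = 40°C.

40°C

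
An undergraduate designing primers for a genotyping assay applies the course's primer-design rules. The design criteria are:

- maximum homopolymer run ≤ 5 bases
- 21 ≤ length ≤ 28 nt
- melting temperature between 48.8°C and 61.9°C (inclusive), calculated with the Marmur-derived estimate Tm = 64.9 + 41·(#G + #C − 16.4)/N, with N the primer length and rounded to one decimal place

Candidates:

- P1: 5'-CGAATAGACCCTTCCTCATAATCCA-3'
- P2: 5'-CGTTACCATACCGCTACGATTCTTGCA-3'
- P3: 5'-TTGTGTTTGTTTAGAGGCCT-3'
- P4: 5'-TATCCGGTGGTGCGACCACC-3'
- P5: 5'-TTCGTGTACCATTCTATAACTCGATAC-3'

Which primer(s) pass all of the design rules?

P1 (25 nt, A=8 T=6 G=2 C=9): longest run = 3 ✓; length 25 ✓; Tm = 64.9 + 41·(11 − 16.4)/25 = 56.0°C ✓ — passes.
P2 (27 nt, A=6 T=8 G=4 C=9): longest run = 2 ✓; length 27 ✓; Tm = 64.9 + 41·(13 − 16.4)/27 = 59.7°C ✓ — passes.
P3 (20 nt, A=2 T=10 G=6 C=2): longest run = 3 ✓; length 20, outside 21–28 ✗; Tm = 64.9 + 41·(8 − 16.4)/20 = 47.7°C, outside 48.8–61.9°C ✗ — fails.
P4 (20 nt, A=3 T=4 G=6 C=7): longest run = 2 ✓; length 20, outside 21–28 ✗; Tm = 64.9 + 41·(13 − 16.4)/20 = 57.9°C ✓ — fails.
P5 (27 nt, A=7 T=10 G=3 C=7): longest run = 2 ✓; length 27 ✓; Tm = 64.9 + 41·(10 − 16.4)/27 = 55.2°C ✓ — passes.

P1, P2 and P5.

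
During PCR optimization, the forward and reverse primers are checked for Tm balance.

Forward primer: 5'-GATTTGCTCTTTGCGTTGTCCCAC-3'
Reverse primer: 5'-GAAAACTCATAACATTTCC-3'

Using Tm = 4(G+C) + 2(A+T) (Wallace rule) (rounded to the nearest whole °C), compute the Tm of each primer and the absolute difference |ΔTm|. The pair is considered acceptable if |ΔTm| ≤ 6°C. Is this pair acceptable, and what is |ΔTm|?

|ΔTm| = 22°C; the pair is not acceptable.

Forward: A=2 T=10 G=5 C=7 → Tm = 2·12 + 4·12 = 72°C.
Reverse: A=8 T=5 G=1 C=5 → Tm = 2·13 + 4·6 = 50°C.
|ΔTm| = |72 − 50| = 22°C, > 6°C.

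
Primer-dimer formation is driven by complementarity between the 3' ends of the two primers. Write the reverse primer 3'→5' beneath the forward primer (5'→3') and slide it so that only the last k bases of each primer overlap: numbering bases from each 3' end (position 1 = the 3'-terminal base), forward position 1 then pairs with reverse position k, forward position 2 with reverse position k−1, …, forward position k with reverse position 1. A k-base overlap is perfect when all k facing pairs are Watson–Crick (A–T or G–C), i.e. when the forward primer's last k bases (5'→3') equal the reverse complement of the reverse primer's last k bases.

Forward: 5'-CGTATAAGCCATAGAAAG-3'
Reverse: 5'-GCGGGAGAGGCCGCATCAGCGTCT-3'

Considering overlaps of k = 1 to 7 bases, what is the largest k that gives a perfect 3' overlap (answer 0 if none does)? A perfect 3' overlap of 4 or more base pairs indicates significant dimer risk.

Last 7 bases (5'→3') — forward …TAGAAAG, reverse …AGCGTCT.
Reverse complement of the reverse primer's last 7 bases: AGACGCT; its first k bases are the reverse complement of the reverse primer's last k bases, so a perfect k-base overlap needs the forward primer's last k bases to equal them.
Comparing (forward last k vs required): k=1: G vs A ✗; k=2: AG vs AG ✓; k=3: AAG vs AGA ✗; k=4: AAAG vs AGAC ✗; k=5: GAAAG vs AGACG ✗; k=6: AGAAAG vs AGACGC ✗; k=7: TAGAAAG vs AGACGCT ✗.
Only k = 2 is perfect, so the longest perfect 3' overlap is 2.

Longest perfect overlap: 2 complementary base pairs; below the dimer-risk threshold (threshold 4).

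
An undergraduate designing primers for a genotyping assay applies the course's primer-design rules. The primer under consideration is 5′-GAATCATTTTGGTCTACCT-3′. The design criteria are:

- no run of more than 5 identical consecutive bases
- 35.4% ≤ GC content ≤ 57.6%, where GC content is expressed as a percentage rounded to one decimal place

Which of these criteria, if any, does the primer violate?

Meets all criteria.

Base counts: A=4, T=8, G=3, C=4 (length 19).
homopolymer run: longest run = 4 ✓
GC content: GC 7/19 = 36.8% ✓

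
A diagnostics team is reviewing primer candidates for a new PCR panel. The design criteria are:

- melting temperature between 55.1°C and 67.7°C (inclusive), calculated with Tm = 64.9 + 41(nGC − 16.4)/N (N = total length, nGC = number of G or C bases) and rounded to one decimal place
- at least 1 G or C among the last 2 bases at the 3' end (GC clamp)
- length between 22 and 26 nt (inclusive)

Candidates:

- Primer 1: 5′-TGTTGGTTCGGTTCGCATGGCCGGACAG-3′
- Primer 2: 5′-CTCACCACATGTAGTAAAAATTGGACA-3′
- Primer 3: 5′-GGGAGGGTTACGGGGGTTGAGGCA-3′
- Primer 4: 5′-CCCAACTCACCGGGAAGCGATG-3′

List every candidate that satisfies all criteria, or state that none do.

Primer 3 and Primer 4.

Primer 1 (28 nt, A=3 T=8 G=11 C=6): Tm = 64.9 + 41·(17 − 16.4)/28 = 65.8°C ✓; 3' end AG has 1 G/C ✓; length 28, outside 22–26 ✗ — fails.
Primer 2 (27 nt, A=11 T=6 G=4 C=6): Tm = 64.9 + 41·(10 − 16.4)/27 = 55.2°C ✓; 3' end CA has 1 G/C ✓; length 27, outside 22–26 ✗ — fails.
Primer 3 (24 nt, A=4 T=4 G=14 C=2): Tm = 64.9 + 41·(16 − 16.4)/24 = 64.2°C ✓; 3' end CA has 1 G/C ✓; length 24 ✓ — passes.
Primer 4 (22 nt, A=6 T=2 G=6 C=8): Tm = 64.9 + 41·(14 − 16.4)/22 = 60.4°C ✓; 3' end TG has 1 G/C ✓; length 22 ✓ — passes.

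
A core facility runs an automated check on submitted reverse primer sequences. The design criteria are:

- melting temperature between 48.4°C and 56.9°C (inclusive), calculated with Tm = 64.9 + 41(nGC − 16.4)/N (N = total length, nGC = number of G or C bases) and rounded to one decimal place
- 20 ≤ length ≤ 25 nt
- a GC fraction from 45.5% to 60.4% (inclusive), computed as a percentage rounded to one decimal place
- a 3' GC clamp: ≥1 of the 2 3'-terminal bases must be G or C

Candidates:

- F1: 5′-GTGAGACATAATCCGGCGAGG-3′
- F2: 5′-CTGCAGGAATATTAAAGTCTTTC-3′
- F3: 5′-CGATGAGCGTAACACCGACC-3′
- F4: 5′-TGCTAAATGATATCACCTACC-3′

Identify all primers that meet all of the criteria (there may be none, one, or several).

F1 and F3.

F1 (21 nt, A=6 T=3 G=8 C=4): Tm = 64.9 + 41·(12 − 16.4)/21 = 56.3°C ✓; length 21 ✓; GC 12/21 = 57.1% ✓; 3' end GG has 2 G/C ✓ — passes.
F2 (23 nt, A=7 T=8 G=4 C=4): Tm = 64.9 + 41·(8 − 16.4)/23 = 49.9°C ✓; length 23 ✓; GC 8/23 = 34.8%, outside 45.5–60.4% ✗; 3' end TC has 1 G/C ✓ — fails.
F3 (20 nt, A=6 T=2 G=5 C=7): Tm = 64.9 + 41·(12 − 16.4)/20 = 55.9°C ✓; length 20 ✓; GC 12/20 = 60.0% ✓; 3' end CC has 2 G/C ✓ — passes.
F4 (21 nt, A=7 T=6 G=2 C=6): Tm = 64.9 + 41·(8 − 16.4)/21 = 48.5°C ✓; length 21 ✓; GC 8/21 = 38.1%, outside 45.5–60.4% ✗; 3' end CC has 2 G/C ✓ — fails.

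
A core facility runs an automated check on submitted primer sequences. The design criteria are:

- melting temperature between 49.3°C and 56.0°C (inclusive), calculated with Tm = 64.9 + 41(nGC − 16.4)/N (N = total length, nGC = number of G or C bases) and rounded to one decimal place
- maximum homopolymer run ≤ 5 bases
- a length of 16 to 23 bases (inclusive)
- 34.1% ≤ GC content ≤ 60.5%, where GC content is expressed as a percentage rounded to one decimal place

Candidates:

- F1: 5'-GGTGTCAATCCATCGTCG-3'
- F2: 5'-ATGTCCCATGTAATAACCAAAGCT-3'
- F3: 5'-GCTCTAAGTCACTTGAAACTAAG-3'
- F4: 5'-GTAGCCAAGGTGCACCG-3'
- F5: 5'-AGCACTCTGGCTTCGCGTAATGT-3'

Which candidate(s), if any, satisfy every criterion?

F1 (18 nt, A=3 T=5 G=5 C=5): Tm = 64.9 + 41·(10 − 16.4)/18 = 50.3°C ✓; longest run = 2 ✓; length 18 ✓; GC 10/18 = 55.6% ✓ — passes.
F2 (24 nt, A=9 T=6 G=3 C=6): Tm = 64.9 + 41·(9 − 16.4)/24 = 52.3°C ✓; longest run = 3 ✓; length 24, outside 16–23 ✗; GC 9/24 = 37.5% ✓ — fails.
F3 (23 nt, A=8 T=6 G=4 C=5): Tm = 64.9 + 41·(9 − 16.4)/23 = 51.7°C ✓; longest run = 3 ✓; length 23 ✓; GC 9/23 = 39.1% ✓ — passes.
F4 (17 nt, A=4 T=2 G=6 C=5): Tm = 64.9 + 41·(11 − 16.4)/17 = 51.9°C ✓; longest run = 2 ✓; length 17 ✓; GC 11/17 = 64.7%, outside 34.1–60.5% ✗ — fails.
F5 (23 nt, A=4 T=7 G=6 C=6): Tm = 64.9 + 41·(12 − 16.4)/23 = 57.1°C, outside 49.3–56.0°C ✗; longest run = 2 ✓; length 23 ✓; GC 12/23 = 52.2% ✓ — fails.

F1 and F3.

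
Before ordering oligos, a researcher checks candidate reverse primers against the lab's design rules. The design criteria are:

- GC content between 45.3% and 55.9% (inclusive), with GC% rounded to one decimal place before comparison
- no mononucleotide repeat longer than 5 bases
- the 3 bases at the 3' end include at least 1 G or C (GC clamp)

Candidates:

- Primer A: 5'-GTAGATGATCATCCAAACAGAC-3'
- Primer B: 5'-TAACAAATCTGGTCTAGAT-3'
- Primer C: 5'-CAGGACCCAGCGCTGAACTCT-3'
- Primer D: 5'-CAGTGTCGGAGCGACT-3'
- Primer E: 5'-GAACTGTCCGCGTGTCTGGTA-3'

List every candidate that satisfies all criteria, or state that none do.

None of the candidates satisfy all criteria.

Primer A (22 nt, A=9 T=4 G=4 C=5): GC 9/22 = 40.9%, outside 45.3–55.9% ✗; longest run = 3 ✓; 3' end GAC has 2 G/C ✓ — fails.
Primer B (19 nt, A=7 T=6 G=3 C=3): GC 6/19 = 31.6%, outside 45.3–55.9% ✗; longest run = 3 ✓; 3' end GAT has 1 G/C ✓ — fails.
Primer C (21 nt, A=5 T=3 G=5 C=8): GC 13/21 = 61.9%, outside 45.3–55.9% ✗; longest run = 3 ✓; 3' end TCT has 1 G/C ✓ — fails.
Primer D (16 nt, A=3 T=3 G=6 C=4): GC 10/16 = 62.5%, outside 45.3–55.9% ✗; longest run = 2 ✓; 3' end ACT has 1 G/C ✓ — fails.
Primer E (21 nt, A=3 T=6 G=7 C=5): GC 12/21 = 57.1%, outside 45.3–55.9% ✗; longest run = 2 ✓; 3' end GTA has 1 G/C ✓ — fails.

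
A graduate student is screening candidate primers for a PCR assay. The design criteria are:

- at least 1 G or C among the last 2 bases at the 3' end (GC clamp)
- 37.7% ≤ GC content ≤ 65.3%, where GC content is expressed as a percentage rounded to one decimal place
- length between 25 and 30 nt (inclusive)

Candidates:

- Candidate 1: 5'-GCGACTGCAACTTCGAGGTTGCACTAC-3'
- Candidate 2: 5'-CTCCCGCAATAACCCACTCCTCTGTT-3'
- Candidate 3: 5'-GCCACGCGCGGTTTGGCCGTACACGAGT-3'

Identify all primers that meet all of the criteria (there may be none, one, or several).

Candidate 1 only.

Candidate 1 (27 nt, A=6 T=6 G=7 C=8): 3' end AC has 1 G/C ✓; GC 15/27 = 55.6% ✓; length 27 ✓ — passes.
Candidate 2 (26 nt, A=5 T=7 G=2 C=12): 3' end TT has 0 G/C, need ≥1 ✗; GC 14/26 = 53.8% ✓; length 26 ✓ — fails.
Candidate 3 (28 nt, A=4 T=5 G=10 C=9): 3' end GT has 1 G/C ✓; GC 19/28 = 67.9%, outside 37.7–65.3% ✗; length 28 ✓ — fails.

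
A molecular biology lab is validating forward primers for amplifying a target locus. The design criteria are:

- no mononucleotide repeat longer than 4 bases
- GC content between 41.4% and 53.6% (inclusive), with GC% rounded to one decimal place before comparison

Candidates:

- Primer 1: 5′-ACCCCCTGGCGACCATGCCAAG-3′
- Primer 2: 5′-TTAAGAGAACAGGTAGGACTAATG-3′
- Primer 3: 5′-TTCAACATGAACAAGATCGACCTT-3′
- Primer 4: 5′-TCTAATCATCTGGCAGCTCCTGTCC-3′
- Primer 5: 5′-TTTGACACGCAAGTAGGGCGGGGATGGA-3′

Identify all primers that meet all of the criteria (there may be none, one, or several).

Primer 1 (22 nt, A=5 T=2 G=5 C=10): longest run = 5, exceeds 4 ✗; GC 15/22 = 68.2%, outside 41.4–53.6% ✗ — fails.
Primer 2 (24 nt, A=10 T=5 G=7 C=2): longest run = 2 ✓; GC 9/24 = 37.5%, outside 41.4–53.6% ✗ — fails.
Primer 3 (24 nt, A=9 T=6 G=3 C=6): longest run = 2 ✓; GC 9/24 = 37.5%, outside 41.4–53.6% ✗ — fails.
Primer 4 (25 nt, A=4 T=8 G=4 C=9): longest run = 2 ✓; GC 13/25 = 52.0% ✓ — passes.
Primer 5 (28 nt, A=7 T=5 G=12 C=4): longest run = 4 ✓; GC 16/28 = 57.1%, outside 41.4–53.6% ✗ — fails.

Primer 4 only.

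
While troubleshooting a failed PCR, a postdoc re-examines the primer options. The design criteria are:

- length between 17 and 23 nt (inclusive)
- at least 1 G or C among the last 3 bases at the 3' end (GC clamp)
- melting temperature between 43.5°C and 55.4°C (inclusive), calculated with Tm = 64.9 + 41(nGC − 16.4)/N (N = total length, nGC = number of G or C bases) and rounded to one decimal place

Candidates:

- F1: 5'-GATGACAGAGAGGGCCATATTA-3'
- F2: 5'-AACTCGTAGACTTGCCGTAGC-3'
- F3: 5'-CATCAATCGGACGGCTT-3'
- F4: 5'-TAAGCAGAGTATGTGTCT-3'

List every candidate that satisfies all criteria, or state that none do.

F2, F3 and F4.

F1 (22 nt, A=8 T=4 G=7 C=3): length 22 ✓; 3' end TTA has 0 G/C, need ≥1 ✗; Tm = 64.9 + 41·(10 − 16.4)/22 = 53.0°C ✓ — fails.
F2 (21 nt, A=5 T=5 G=5 C=6): length 21 ✓; 3' end AGC has 2 G/C ✓; Tm = 64.9 + 41·(11 − 16.4)/21 = 54.4°C ✓ — passes.
F3 (17 nt, A=4 T=4 G=4 C=5): length 17 ✓; 3' end CTT has 1 G/C ✓; Tm = 64.9 + 41·(9 − 16.4)/17 = 47.1°C ✓ — passes.
F4 (18 nt, A=5 T=6 G=5 C=2): length 18 ✓; 3' end TCT has 1 G/C ✓; Tm = 64.9 + 41·(7 − 16.4)/18 = 43.5°C ✓ — passes.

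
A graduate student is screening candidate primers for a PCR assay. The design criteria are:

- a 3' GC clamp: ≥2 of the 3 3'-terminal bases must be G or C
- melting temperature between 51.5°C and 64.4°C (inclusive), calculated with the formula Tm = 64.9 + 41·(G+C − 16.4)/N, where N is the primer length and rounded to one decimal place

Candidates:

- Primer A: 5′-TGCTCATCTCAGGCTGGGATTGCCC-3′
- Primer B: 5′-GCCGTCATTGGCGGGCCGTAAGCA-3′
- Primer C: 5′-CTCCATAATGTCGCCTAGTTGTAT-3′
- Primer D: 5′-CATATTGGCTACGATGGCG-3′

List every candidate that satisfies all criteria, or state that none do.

Primer A and Primer B.

Primer A (25 nt, A=3 T=7 G=7 C=8): 3' end CCC has 3 G/C ✓; Tm = 64.9 + 41·(15 − 16.4)/25 = 62.6°C ✓ — passes.
Primer B (24 nt, A=4 T=4 G=9 C=7): 3' end GCA has 2 G/C ✓; Tm = 64.9 + 41·(16 − 16.4)/24 = 64.2°C ✓ — passes.
Primer C (24 nt, A=5 T=9 G=4 C=6): 3' end TAT has 0 G/C, need ≥2 ✗; Tm = 64.9 + 41·(10 − 16.4)/24 = 54.0°C ✓ — fails.
Primer D (19 nt, A=4 T=5 G=6 C=4): 3' end GCG has 3 G/C ✓; Tm = 64.9 + 41·(10 − 16.4)/19 = 51.1°C, outside 51.5–64.4°C ✗ — fails.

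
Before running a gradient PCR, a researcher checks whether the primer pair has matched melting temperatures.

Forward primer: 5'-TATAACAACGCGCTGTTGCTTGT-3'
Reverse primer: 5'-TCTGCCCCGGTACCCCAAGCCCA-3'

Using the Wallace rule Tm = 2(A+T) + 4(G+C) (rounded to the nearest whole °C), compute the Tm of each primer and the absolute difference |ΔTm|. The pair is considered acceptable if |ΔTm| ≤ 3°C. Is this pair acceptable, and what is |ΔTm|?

Forward: A=5 T=8 G=5 C=5 → Tm = 2·13 + 4·10 = 66°C.
Reverse: A=4 T=3 G=4 C=12 → Tm = 2·7 + 4·16 = 78°C.
|ΔTm| = |66 − 78| = 12°C, > 3°C.

|ΔTm| = 12°C; the pair is not acceptable.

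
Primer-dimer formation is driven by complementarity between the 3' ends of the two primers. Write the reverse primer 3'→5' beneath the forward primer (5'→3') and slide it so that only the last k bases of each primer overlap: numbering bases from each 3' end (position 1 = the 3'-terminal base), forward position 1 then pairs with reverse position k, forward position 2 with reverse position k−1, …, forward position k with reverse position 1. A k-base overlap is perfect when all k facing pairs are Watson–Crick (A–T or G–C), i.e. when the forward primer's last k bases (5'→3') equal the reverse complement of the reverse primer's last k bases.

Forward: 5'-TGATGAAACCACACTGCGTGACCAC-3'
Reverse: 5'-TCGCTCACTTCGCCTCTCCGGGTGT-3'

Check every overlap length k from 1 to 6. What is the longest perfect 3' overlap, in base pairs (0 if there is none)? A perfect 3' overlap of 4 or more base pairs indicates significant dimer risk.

Longest perfect overlap: 2 complementary base pairs; below the dimer-risk threshold (threshold 4).

Last 6 bases (5'→3') — forward …GACCAC, reverse …GGGTGT.
Reverse complement of the reverse primer's last 6 bases: ACACCC; its first k bases are the reverse complement of the reverse primer's last k bases, so a perfect k-base overlap needs the forward primer's last k bases to equal them.
Comparing (forward last k vs required): k=1: C vs A ✗; k=2: AC vs AC ✓; k=3: CAC vs ACA ✗; k=4: CCAC vs ACAC ✗; k=5: ACCAC vs ACACC ✗; k=6: GACCAC vs ACACCC ✗.
Only k = 2 is perfect, so the longest perfect 3' overlap is 2.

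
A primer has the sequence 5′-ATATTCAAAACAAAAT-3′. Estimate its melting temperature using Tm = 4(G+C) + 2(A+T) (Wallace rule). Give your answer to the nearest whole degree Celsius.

Base counts: A=10, T=4, G=0, C=2 (length 16).
Tm = 2·(10+4) + 4·(0+2) = 2·14 + 4·2 = 28 + 8 = 36°C.

36°C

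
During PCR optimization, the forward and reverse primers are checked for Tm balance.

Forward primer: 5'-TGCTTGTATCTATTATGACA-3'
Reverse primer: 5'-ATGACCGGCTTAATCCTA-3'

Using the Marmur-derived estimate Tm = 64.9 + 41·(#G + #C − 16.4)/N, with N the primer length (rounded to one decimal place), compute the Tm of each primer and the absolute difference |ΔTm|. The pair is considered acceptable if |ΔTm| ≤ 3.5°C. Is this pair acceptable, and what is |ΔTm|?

Forward: G+C = 6, N = 20 → Tm = 64.9 + 41·(6 − 16.4)/20 = 43.6°C.
Reverse: G+C = 8, N = 18 → Tm = 64.9 + 41·(8 − 16.4)/18 = 45.8°C.
|ΔTm| = |43.6 − 45.8| = 2.2°C, ≤ 3.5°C.

|ΔTm| = 2.2°C; the pair is acceptable.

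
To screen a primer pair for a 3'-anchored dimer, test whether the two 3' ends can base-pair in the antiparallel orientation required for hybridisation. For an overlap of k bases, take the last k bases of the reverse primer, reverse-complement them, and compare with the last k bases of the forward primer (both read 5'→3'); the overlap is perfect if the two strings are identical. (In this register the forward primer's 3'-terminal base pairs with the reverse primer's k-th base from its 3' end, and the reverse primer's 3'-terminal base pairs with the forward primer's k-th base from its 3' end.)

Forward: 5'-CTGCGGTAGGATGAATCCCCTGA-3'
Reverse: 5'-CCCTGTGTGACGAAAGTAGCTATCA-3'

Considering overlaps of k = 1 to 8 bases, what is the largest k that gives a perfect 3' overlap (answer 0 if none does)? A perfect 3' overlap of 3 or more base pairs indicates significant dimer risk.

Longest perfect overlap: 3 complementary base pairs; significant dimer risk (threshold 3).

Last 8 bases (5'→3') — forward …TCCCCTGA, reverse …AGCTATCA.
Reverse complement of the reverse primer's last 8 bases: TGATAGCT; its first k bases are the reverse complement of the reverse primer's last k bases, so a perfect k-base overlap needs the forward primer's last k bases to equal them.
Comparing (forward last k vs required): k=1: A vs T ✗; k=2: GA vs TG ✗; k=3: TGA vs TGA ✓; k=4: CTGA vs TGAT ✗; k=5: CCTGA vs TGATA ✗; k=6: CCCTGA vs TGATAG ✗; k=7: CCCCTGA vs TGATAGC ✗; k=8: TCCCCTGA vs TGATAGCT ✗.
Only k = 3 is perfect, so the longest perfect 3' overlap is 3.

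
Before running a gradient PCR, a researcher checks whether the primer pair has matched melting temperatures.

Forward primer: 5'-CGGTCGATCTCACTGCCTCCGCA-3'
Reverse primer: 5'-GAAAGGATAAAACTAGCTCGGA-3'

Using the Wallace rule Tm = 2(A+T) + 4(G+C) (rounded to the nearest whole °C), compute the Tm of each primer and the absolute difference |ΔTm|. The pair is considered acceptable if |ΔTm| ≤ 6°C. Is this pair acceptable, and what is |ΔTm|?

Forward: A=3 T=5 G=5 C=10 → Tm = 2·8 + 4·15 = 76°C.
Reverse: A=10 T=3 G=6 C=3 → Tm = 2·13 + 4·9 = 62°C.
|ΔTm| = |76 − 62| = 14°C, > 6°C.

|ΔTm| = 14°C; the pair is not acceptable.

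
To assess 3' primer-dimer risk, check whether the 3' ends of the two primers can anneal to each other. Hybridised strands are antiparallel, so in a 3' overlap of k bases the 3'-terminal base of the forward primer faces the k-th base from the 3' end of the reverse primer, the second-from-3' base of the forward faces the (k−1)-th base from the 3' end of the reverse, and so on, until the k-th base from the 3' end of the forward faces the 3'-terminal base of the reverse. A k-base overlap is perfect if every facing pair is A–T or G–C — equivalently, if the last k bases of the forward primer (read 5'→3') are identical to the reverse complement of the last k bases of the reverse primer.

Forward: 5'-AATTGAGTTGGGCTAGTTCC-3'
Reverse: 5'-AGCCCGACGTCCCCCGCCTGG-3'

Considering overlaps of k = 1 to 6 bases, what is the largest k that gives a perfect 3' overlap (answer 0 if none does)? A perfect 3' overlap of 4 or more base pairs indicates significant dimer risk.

Longest perfect overlap: 2 complementary base pairs; below the dimer-risk threshold (threshold 4).

Last 6 bases (5'→3') — forward …AGTTCC, reverse …GCCTGG.
Reverse complement of the reverse primer's last 6 bases: CCAGGC; its first k bases are the reverse complement of the reverse primer's last k bases, so a perfect k-base overlap needs the forward primer's last k bases to equal them.
Comparing (forward last k vs required): k=1: C vs C ✓; k=2: CC vs CC ✓; k=3: TCC vs CCA ✗; k=4: TTCC vs CCAG ✗; k=5: GTTCC vs CCAGG ✗; k=6: AGTTCC vs CCAGGC ✗.
Perfect overlaps at k = 1, 2; the largest is 2.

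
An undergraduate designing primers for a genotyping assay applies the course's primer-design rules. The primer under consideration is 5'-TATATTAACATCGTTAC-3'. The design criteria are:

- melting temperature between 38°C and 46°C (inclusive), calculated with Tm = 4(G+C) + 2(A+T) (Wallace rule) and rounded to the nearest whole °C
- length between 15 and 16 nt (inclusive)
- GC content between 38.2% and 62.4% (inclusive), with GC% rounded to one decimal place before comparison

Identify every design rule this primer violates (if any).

Base counts: A=6, T=7, G=1, C=3 (length 17).
Tm: Tm = 2·13 + 4·4 = 42°C ✓
length: length 17, outside 15–16 ✗
GC content: GC 4/17 = 23.5%, outside 38.2–62.4% ✗

Fails: length, GC content.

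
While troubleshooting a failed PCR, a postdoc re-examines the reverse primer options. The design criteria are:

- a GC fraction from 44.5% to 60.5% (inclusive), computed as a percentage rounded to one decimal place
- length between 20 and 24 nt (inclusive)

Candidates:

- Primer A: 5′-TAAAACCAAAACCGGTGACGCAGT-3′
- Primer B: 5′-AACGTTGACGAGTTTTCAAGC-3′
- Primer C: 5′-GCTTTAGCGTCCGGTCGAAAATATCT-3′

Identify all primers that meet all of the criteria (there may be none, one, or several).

Primer A only.

Primer A (24 nt, A=10 T=3 G=5 C=6): GC 11/24 = 45.8% ✓; length 24 ✓ — passes.
Primer B (21 nt, A=6 T=6 G=5 C=4): GC 9/21 = 42.9%, outside 44.5–60.5% ✗; length 21 ✓ — fails.
Primer C (26 nt, A=6 T=8 G=6 C=6): GC 12/26 = 46.2% ✓; length 26, outside 20–24 ✗ — fails.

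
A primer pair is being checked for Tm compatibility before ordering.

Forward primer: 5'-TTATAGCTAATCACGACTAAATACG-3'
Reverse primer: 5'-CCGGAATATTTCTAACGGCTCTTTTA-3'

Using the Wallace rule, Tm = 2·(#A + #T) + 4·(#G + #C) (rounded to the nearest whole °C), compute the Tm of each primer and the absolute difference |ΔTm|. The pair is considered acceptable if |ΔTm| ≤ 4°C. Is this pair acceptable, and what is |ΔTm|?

|ΔTm| = 6°C; the pair is not acceptable.

Forward: A=10 T=7 G=3 C=5 → Tm = 2·17 + 4·8 = 66°C.
Reverse: A=6 T=10 G=4 C=6 → Tm = 2·16 + 4·10 = 72°C.
|ΔTm| = |66 − 72| = 6°C, > 4°C.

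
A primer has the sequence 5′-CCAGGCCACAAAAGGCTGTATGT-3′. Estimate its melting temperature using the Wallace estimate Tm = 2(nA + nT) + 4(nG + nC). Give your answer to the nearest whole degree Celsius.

Base counts: A=7, T=4, G=6, C=6 (length 23).
Tm = 2·(7+4) + 4·(6+6) = 2·11 + 4·12 = 22 + 48 = 70°C.

70°C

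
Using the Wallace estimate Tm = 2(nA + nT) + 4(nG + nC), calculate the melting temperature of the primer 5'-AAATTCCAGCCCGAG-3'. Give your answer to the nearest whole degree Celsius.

46°C

Base counts: A=5, T=2, G=3, C=5 (length 15).
Tm = 2·(5+2) + 4·(3+5) = 2·7 + 4·8 = 14 + 32 = 46°C.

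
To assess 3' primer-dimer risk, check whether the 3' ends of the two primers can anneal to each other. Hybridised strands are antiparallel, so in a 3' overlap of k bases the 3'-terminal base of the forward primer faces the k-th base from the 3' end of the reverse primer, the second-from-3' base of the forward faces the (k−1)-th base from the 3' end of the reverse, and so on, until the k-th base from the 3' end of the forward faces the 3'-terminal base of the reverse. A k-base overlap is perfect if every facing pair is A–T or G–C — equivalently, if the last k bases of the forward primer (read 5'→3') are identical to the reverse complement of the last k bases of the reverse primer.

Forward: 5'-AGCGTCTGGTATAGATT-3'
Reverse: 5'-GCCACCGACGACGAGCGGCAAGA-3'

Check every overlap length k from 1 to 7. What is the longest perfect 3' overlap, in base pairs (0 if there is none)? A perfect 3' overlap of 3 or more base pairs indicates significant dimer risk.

Last 7 bases (5'→3') — forward …ATAGATT, reverse …GGCAAGA.
Reverse complement of the reverse primer's last 7 bases: TCTTGCC; its first k bases are the reverse complement of the reverse primer's last k bases, so a perfect k-base overlap needs the forward primer's last k bases to equal them.
Comparing (forward last k vs required): k=1: T vs T ✓; k=2: TT vs TC ✗; k=3: ATT vs TCT ✗; k=4: GATT vs TCTT ✗; k=5: AGATT vs TCTTG ✗; k=6: TAGATT vs TCTTGC ✗; k=7: ATAGATT vs TCTTGCC ✗.
Only k = 1 is perfect, so the longest perfect 3' overlap is 1.

Longest perfect overlap: 1 complementary base pair; below the dimer-risk threshold (threshold 3).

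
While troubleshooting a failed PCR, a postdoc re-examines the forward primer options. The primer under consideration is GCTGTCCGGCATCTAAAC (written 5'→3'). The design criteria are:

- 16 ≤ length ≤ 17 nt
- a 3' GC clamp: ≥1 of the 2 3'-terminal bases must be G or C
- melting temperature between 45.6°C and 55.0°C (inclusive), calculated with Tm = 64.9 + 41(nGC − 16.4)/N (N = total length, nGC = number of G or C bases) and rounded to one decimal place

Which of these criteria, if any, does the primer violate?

Base counts: A=4, T=4, G=4, C=6 (length 18).
length: length 18, outside 16–17 ✗
GC clamp: 3' end AC has 1 G/C ✓
Tm: Tm = 64.9 + 41·(10 − 16.4)/18 = 50.3°C ✓

Fails: length.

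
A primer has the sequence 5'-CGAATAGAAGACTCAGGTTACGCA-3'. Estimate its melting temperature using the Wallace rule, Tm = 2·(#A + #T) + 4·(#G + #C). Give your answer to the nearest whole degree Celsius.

Base counts: A=9, T=4, G=6, C=5 (length 24).
Tm = 2·(9+4) + 4·(6+5) = 2·13 + 4·11 = 26 + 44 = 70°C.

70°C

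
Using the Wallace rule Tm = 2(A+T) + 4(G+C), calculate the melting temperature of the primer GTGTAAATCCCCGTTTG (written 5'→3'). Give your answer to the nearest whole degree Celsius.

50°C

Base counts: A=3, T=6, G=4, C=4 (length 17).
Tm = 2·(3+6) + 4·(4+4) = 2·9 + 4·8 = 18 + 32 = 50°C.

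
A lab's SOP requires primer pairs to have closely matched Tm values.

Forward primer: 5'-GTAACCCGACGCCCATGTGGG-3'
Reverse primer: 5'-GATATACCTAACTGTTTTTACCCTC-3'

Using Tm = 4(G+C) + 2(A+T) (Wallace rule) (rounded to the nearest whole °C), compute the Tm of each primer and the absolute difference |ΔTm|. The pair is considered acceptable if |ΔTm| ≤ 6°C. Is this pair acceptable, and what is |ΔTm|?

Forward: A=4 T=3 G=7 C=7 → Tm = 2·7 + 4·14 = 70°C.
Reverse: A=6 T=10 G=2 C=7 → Tm = 2·16 + 4·9 = 68°C.
|ΔTm| = |70 − 68| = 2°C, ≤ 6°C.

|ΔTm| = 2°C; the pair is acceptable.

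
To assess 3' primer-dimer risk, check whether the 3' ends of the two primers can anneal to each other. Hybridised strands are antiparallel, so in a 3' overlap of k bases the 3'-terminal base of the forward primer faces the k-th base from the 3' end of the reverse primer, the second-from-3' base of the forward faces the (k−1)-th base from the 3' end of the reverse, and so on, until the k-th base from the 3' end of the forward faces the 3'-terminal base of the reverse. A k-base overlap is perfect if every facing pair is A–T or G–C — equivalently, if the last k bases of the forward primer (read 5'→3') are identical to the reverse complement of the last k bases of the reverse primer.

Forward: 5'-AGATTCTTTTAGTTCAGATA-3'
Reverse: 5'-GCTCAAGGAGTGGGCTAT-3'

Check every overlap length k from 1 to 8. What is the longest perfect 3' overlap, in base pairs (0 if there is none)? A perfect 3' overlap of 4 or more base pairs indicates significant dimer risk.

Longest perfect overlap: 3 complementary base pairs; below the dimer-risk threshold (threshold 4).

Last 8 bases (5'→3') — forward …TTCAGATA, reverse …TGGGCTAT.
Reverse complement of the reverse primer's last 8 bases: ATAGCCCA; its first k bases are the reverse complement of the reverse primer's last k bases, so a perfect k-base overlap needs the forward primer's last k bases to equal them.
Comparing (forward last k vs required): k=1: A vs A ✓; k=2: TA vs AT ✗; k=3: ATA vs ATA ✓; k=4: GATA vs ATAG ✗; k=5: AGATA vs ATAGC ✗; k=6: CAGATA vs ATAGCC ✗; k=7: TCAGATA vs ATAGCCC ✗; k=8: TTCAGATA vs ATAGCCCA ✗.
Perfect overlaps at k = 1, 3; the largest is 3.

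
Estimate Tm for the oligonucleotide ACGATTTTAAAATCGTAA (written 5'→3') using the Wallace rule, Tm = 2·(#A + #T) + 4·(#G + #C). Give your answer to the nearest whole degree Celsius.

44°C

Base counts: A=8, T=6, G=2, C=2 (length 18).
Tm = 2·(8+6) + 4·(2+2) = 2·14 + 4·4 = 28 + 16 = 44°C.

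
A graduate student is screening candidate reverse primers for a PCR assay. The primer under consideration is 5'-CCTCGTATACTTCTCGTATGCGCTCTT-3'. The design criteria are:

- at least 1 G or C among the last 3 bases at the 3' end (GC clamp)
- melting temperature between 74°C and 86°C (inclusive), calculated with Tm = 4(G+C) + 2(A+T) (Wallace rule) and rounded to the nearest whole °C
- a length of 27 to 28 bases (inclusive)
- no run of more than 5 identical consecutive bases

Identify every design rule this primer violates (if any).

Base counts: A=3, T=11, G=4, C=9 (length 27).
GC clamp: 3' end CTT has 1 G/C ✓
Tm: Tm = 2·14 + 4·13 = 80°C ✓
length: length 27 ✓
homopolymer run: longest run = 2 ✓

Meets all criteria.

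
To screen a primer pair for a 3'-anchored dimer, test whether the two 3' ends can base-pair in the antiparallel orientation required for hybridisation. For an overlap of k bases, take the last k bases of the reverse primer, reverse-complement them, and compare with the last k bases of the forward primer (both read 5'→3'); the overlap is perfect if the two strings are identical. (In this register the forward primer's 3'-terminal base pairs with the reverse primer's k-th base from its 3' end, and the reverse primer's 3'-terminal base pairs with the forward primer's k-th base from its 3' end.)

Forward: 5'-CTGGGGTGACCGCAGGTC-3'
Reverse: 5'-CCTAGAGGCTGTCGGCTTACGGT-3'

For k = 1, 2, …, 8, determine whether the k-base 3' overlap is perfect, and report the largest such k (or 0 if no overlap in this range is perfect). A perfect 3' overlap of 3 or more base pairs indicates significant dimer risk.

Last 8 bases (5'→3') — forward …CGCAGGTC, reverse …CTTACGGT.
Reverse complement of the reverse primer's last 8 bases: ACCGTAAG; its first k bases are the reverse complement of the reverse primer's last k bases, so a perfect k-base overlap needs the forward primer's last k bases to equal them.
Comparing (forward last k vs required): k=1: C vs A ✗; k=2: TC vs AC ✗; k=3: GTC vs ACC ✗; k=4: GGTC vs ACCG ✗; k=5: AGGTC vs ACCGT ✗; k=6: CAGGTC vs ACCGTA ✗; k=7: GCAGGTC vs ACCGTAA ✗; k=8: CGCAGGTC vs ACCGTAAG ✗.
No overlap length from 1 to 8 is perfect, so the longest perfect 3' overlap is 0.

Longest perfect overlap: 0 complementary base pairs; below the dimer-risk threshold (threshold 3).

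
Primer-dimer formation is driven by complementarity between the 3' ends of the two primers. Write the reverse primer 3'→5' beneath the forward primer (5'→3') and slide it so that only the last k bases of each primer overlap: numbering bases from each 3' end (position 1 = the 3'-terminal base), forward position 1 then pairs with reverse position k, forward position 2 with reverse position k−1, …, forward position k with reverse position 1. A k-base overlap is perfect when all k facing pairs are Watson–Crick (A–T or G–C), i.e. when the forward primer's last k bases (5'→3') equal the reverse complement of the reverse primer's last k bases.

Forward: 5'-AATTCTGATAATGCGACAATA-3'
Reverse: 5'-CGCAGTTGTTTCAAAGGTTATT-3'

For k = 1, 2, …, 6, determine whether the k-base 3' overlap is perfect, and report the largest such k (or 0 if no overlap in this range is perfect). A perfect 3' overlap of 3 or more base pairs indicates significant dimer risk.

Last 6 bases (5'→3') — forward …ACAATA, reverse …GTTATT.
Reverse complement of the reverse primer's last 6 bases: AATAAC; its first k bases are the reverse complement of the reverse primer's last k bases, so a perfect k-base overlap needs the forward primer's last k bases to equal them.
Comparing (forward last k vs required): k=1: A vs A ✓; k=2: TA vs AA ✗; k=3: ATA vs AAT ✗; k=4: AATA vs AATA ✓; k=5: CAATA vs AATAA ✗; k=6: ACAATA vs AATAAC ✗.
Perfect overlaps at k = 1, 4; the largest is 4.

Longest perfect overlap: 4 complementary base pairs; significant dimer risk (threshold 3).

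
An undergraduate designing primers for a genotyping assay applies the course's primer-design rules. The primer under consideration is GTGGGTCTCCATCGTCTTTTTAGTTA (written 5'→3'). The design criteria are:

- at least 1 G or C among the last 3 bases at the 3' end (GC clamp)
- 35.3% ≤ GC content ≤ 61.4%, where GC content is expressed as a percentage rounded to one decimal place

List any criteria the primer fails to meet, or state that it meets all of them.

Base counts: A=3, T=12, G=6, C=5 (length 26).
GC clamp: 3' end TTA has 0 G/C, need ≥1 ✗
GC content: GC 11/26 = 42.3% ✓

Fails: GC clamp.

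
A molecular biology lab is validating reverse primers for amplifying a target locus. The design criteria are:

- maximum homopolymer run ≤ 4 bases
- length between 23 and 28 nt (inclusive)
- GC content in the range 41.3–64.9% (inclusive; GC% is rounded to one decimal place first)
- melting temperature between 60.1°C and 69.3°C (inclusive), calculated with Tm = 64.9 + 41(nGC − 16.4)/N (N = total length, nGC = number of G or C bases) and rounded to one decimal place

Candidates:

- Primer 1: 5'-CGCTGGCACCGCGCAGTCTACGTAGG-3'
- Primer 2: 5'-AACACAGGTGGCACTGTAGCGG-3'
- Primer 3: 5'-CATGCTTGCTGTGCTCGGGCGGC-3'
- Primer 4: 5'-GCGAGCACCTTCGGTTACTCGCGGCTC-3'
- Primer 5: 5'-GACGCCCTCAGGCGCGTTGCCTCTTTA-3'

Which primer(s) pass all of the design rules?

Primer 1 (26 nt, A=4 T=4 G=9 C=9): longest run = 2 ✓; length 26 ✓; GC 18/26 = 69.2%, outside 41.3–64.9% ✗; Tm = 64.9 + 41·(18 − 16.4)/26 = 67.4°C ✓ — fails.
Primer 2 (22 nt, A=6 T=3 G=8 C=5): longest run = 2 ✓; length 22, outside 23–28 ✗; GC 13/22 = 59.1% ✓; Tm = 64.9 + 41·(13 − 16.4)/22 = 58.6°C, outside 60.1–69.3°C ✗ — fails.
Primer 3 (23 nt, A=1 T=6 G=9 C=7): longest run = 3 ✓; length 23 ✓; GC 16/23 = 69.6%, outside 41.3–64.9% ✗; Tm = 64.9 + 41·(16 − 16.4)/23 = 64.2°C ✓ — fails.
Primer 4 (27 nt, A=3 T=6 G=8 C=10): longest run = 2 ✓; length 27 ✓; GC 18/27 = 66.7%, outside 41.3–64.9% ✗; Tm = 64.9 + 41·(18 − 16.4)/27 = 67.3°C ✓ — fails.
Primer 5 (27 nt, A=3 T=7 G=7 C=10): longest run = 3 ✓; length 27 ✓; GC 17/27 = 63.0% ✓; Tm = 64.9 + 41·(17 − 16.4)/27 = 65.8°C ✓ — passes.

Primer 5 only.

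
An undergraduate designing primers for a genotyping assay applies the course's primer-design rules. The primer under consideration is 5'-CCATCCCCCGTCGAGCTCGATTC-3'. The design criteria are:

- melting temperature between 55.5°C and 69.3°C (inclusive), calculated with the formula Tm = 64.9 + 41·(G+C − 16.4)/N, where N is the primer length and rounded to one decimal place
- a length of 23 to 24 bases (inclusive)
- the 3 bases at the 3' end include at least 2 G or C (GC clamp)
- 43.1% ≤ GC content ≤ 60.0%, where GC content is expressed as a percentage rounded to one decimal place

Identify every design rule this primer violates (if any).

Fails: GC clamp, GC content.

Base counts: A=3, T=5, G=4, C=11 (length 23).
Tm: Tm = 64.9 + 41·(15 − 16.4)/23 = 62.4°C ✓
length: length 23 ✓
GC clamp: 3' end TTC has 1 G/C, need ≥2 ✗
GC content: GC 15/23 = 65.2%, outside 43.1–60.0% ✗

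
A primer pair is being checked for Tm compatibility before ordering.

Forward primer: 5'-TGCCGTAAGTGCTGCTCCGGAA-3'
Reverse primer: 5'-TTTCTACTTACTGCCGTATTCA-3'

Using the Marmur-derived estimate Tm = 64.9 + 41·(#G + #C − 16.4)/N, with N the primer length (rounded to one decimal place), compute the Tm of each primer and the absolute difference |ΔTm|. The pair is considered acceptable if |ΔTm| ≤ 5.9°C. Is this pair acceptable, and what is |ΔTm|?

Forward: G+C = 13, N = 22 → Tm = 64.9 + 41·(13 − 16.4)/22 = 58.6°C.
Reverse: G+C = 8, N = 22 → Tm = 64.9 + 41·(8 − 16.4)/22 = 49.2°C.
|ΔTm| = |58.6 − 49.2| = 9.4°C, > 5.9°C.

|ΔTm| = 9.4°C; the pair is not acceptable.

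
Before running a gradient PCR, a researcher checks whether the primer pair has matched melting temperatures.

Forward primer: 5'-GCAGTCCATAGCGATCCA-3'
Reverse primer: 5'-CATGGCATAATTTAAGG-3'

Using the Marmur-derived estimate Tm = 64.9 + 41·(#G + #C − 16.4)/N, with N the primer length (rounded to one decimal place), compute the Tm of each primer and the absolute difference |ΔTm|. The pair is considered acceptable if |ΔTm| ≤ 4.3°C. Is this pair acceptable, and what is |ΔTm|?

|ΔTm| = 10.5°C; the pair is not acceptable.

Forward: G+C = 10, N = 18 → Tm = 64.9 + 41·(10 − 16.4)/18 = 50.3°C.
Reverse: G+C = 6, N = 17 → Tm = 64.9 + 41·(6 − 16.4)/17 = 39.8°C.
|ΔTm| = |50.3 − 39.8| = 10.5°C, > 4.3°C.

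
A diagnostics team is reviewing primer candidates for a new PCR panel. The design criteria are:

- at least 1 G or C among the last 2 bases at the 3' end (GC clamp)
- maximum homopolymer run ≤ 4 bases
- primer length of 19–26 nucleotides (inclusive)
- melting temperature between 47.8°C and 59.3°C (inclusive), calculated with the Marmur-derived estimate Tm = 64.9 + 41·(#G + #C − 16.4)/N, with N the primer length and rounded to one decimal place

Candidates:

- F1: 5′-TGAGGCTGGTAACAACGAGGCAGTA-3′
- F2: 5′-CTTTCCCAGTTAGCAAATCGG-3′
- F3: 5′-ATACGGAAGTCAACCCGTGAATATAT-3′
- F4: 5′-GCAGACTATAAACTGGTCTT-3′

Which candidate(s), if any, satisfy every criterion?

F2 only.

F1 (25 nt, A=8 T=4 G=9 C=4): 3' end TA has 0 G/C, need ≥1 ✗; longest run = 2 ✓; length 25 ✓; Tm = 64.9 + 41·(13 − 16.4)/25 = 59.3°C ✓ — fails.
F2 (21 nt, A=5 T=6 G=4 C=6): 3' end GG has 2 G/C ✓; longest run = 3 ✓; length 21 ✓; Tm = 64.9 + 41·(10 − 16.4)/21 = 52.4°C ✓ — passes.
F3 (26 nt, A=10 T=6 G=5 C=5): 3' end AT has 0 G/C, need ≥1 ✗; longest run = 3 ✓; length 26 ✓; Tm = 64.9 + 41·(10 − 16.4)/26 = 54.8°C ✓ — fails.
F4 (20 nt, A=6 T=6 G=4 C=4): 3' end TT has 0 G/C, need ≥1 ✗; longest run = 3 ✓; length 20 ✓; Tm = 64.9 + 41·(8 − 16.4)/20 = 47.7°C, outside 47.8–59.3°C ✗ — fails.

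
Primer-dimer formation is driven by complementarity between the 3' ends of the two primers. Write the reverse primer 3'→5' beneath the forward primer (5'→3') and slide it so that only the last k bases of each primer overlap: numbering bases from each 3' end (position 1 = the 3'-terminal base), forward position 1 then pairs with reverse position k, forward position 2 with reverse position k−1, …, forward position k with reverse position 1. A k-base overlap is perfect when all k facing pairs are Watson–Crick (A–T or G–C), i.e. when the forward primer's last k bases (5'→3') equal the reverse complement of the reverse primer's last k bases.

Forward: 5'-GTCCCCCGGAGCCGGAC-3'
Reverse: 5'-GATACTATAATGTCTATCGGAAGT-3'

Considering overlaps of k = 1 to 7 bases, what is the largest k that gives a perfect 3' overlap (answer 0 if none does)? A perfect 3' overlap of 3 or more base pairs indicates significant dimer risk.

Longest perfect overlap: 2 complementary base pairs; below the dimer-risk threshold (threshold 3).

Last 7 bases (5'→3') — forward …GCCGGAC, reverse …CGGAAGT.
Reverse complement of the reverse primer's last 7 bases: ACTTCCG; its first k bases are the reverse complement of the reverse primer's last k bases, so a perfect k-base overlap needs the forward primer's last k bases to equal them.
Comparing (forward last k vs required): k=1: C vs A ✗; k=2: AC vs AC ✓; k=3: GAC vs ACT ✗; k=4: GGAC vs ACTT ✗; k=5: CGGAC vs ACTTC ✗; k=6: CCGGAC vs ACTTCC ✗; k=7: GCCGGAC vs ACTTCCG ✗.
Only k = 2 is perfect, so the longest perfect 3' overlap is 2.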